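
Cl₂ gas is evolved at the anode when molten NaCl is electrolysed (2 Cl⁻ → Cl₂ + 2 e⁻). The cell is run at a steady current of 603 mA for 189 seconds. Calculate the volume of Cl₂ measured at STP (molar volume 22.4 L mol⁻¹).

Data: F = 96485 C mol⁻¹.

0.0132 L

Q = I·t = 0.6030 A × 189.00 s = 114.0 C.
n(e⁻) = Q/F = 114.0 / 96485 = 0.001181 mol.
2 electrons are transferred per Cl₂ molecule, so n(Cl₂) = 0.001181 / 2 = 0.0005906 mol.
V = n × V_m = 0.0005906 × 22.4 = 0.0132 L.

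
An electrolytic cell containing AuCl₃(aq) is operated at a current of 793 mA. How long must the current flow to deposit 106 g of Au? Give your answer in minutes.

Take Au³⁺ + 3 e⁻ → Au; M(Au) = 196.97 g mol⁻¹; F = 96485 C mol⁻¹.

3270 min

n(Au) = m/M = 106 / 196.97 = 0.5382 mol.
Each Au atom requires 3 electrons, so n(e⁻) = 3 × 0.5382 = 1.614 mol.
Q = n(e⁻)·F = 1.614 × 96485 = 155800 C.
t = Q/I = 155800 / 0.7930 A = 196400 s = 3270 min.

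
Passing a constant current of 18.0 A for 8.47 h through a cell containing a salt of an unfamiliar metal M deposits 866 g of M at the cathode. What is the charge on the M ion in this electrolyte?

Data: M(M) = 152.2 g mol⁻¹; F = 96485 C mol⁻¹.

+1

Q = I·t = 18.00 A × 30492 s = 548900 C, so n(e⁻) = 548900/96485 = 5.689 mol.
n(M) deposited = 866 / 152.2 = 5.690 mol.
Electrons per atom = n(e⁻)/n(M) = 5.689 / 5.690 = 1.00 ≈ 1, so the ion is M⁺.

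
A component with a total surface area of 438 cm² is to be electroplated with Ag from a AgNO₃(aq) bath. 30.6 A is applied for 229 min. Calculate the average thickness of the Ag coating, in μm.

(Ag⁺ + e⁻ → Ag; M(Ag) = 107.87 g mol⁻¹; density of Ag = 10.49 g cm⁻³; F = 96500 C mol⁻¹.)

1020 μm

Q = I·t = 30.60 × 13740 = 420400 C; n(e⁻) = 4.357 mol.
n(Ag) = n(e⁻)/1 = 4.357 mol, so m = 4.357 × 107.87 = 470.0 g.
Volume = m/ρ = 470.0 / 10.49 = 44.80 cm³.
Thickness = V/A = 44.80 / 438 = 0.102 cm = 1020 μm.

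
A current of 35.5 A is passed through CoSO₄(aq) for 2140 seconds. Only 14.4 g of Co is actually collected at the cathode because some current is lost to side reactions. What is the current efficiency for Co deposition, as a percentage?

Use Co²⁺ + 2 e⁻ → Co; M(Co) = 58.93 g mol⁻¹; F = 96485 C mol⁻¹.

Q = I·t = 35.50 × 2140.0 = 75970 C; n(e⁻) = 75970/96485 = 0.7874 mol.
Theoretical n(Co) = n(e⁻)/2 = 0.3937 mol, i.e. m_theo = 0.3937 × 58.93 = 23.20 g.
Efficiency = m_actual / m_theo = 14.4 / 23.20 = 62.1 %.

62.1 %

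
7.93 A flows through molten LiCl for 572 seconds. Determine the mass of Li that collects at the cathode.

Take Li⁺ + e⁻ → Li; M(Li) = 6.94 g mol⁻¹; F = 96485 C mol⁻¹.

Q = I·t = 7.930 A × 572.00 s = 4536 C.
n(e⁻) = Q/F = 4536 / 96485 = 0.04701 mol.
Li⁺ + e⁻ → Li, so n(Li) = n(e⁻)/1 = 0.04701 mol.
m = n·M = 0.04701 × 6.94 = 0.326 g.

0.326 g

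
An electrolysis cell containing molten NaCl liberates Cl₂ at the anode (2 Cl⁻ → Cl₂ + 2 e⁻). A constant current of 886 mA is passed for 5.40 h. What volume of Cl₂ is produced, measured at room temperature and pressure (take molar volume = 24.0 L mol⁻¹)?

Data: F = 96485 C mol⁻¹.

2.14 L

Q = I·t = 0.8860 A × 19440 s = 17220 C.
n(e⁻) = Q/F = 17220 / 96485 = 0.1785 mol.
2 electrons are transferred per Cl₂ molecule, so n(Cl₂) = 0.1785 / 2 = 0.08926 mol.
V = n × V_m = 0.08926 × 24.0 = 2.14 L.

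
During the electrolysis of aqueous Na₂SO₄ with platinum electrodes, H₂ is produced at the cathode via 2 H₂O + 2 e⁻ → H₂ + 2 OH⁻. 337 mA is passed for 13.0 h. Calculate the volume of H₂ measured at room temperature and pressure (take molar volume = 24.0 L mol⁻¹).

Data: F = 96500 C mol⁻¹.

Q = I·t = 0.3370 A × 46800 s = 15770 C.
n(e⁻) = Q/F = 15770 / 96500 = 0.1634 mol.
2 electrons are transferred per H₂ molecule, so n(H₂) = 0.1634 / 2 = 0.08172 mol.
V = n × V_m = 0.08172 × 24.0 = 1.96 L.

1.96 L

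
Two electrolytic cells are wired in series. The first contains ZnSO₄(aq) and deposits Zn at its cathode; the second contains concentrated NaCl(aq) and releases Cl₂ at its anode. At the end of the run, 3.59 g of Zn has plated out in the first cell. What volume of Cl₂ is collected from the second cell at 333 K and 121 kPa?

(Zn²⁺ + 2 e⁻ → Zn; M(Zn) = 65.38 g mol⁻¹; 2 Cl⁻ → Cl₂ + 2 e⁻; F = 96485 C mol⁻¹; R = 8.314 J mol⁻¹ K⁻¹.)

n(Zn) = 3.59 / 65.38 = 0.05491 mol, so n(e⁻) = 2 × 0.05491 = 0.1098 mol.
The cells are in series, so the same 0.1098 mol of electrons passes through the second cell.
2 Cl⁻ → Cl₂ + 2 e⁻ — 2 mol e⁻ per mol Cl₂, so n(Cl₂) = 0.1098/2 = 0.05491 mol.
V = nRT/P = (0.05491 × 8.314 × 333) / (121 × 10³) = 0.00126 m³ = 1.26 L.

1.26 L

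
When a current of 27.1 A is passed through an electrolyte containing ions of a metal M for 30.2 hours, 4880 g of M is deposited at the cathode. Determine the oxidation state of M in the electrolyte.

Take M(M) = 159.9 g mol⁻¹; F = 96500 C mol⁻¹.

+1

Q = I·t = 27.10 A × 108720 s = 2946000 C, so n(e⁻) = 2946000/96500 = 30.53 mol.
n(M) deposited = 4880 / 159.9 = 30.52 mol.
Electrons per atom = n(e⁻)/n(M) = 30.53 / 30.52 = 1.00 ≈ 1, so the ion is M⁺.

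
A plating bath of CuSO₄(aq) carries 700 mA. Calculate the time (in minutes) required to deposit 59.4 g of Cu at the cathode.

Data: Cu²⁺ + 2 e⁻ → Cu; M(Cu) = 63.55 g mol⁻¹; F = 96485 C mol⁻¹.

4290 min

n(Cu) = m/M = 59.4 / 63.55 = 0.9347 mol.
Each Cu atom requires 2 electrons, so n(e⁻) = 2 × 0.9347 = 1.869 mol.
Q = n(e⁻)·F = 1.869 × 96485 = 180400 C.
t = Q/I = 180400 / 0.7000 A = 257700 s = 4290 min.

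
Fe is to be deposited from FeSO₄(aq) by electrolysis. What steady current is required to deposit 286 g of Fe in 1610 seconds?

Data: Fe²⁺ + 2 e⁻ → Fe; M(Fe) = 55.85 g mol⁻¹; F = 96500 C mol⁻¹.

n(Fe) = 286 / 55.85 = 5.121 mol.
n(e⁻) = 2 × 5.121 = 10.24 mol.
Q = n(e⁻)·F = 10.24 × 96500 = 988300 C.
I = Q/t = 988300 / 1610.0 s = 614 A.

614 A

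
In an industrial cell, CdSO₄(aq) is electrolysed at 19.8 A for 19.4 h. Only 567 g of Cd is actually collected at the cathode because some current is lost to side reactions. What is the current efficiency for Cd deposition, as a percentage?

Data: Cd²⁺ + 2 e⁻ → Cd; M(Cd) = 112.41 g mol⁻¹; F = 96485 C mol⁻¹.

70.4 %

Q = I·t = 19.80 × 69840 = 1383000 C; n(e⁻) = 1383000/96485 = 14.33 mol.
Theoretical n(Cd) = n(e⁻)/2 = 7.166 mol, i.e. m_theo = 7.166 × 112.41 = 805.5 g.
Efficiency = m_actual / m_theo = 567 / 805.5 = 70.4 %.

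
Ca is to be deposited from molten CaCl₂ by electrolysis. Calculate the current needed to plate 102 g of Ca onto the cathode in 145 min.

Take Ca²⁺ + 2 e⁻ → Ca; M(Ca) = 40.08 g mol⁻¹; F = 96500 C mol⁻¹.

56.5 A

n(Ca) = 102 / 40.08 = 2.545 mol.
n(e⁻) = 2 × 2.545 = 5.090 mol.
Q = n(e⁻)·F = 5.090 × 96500 = 491200 C.
I = Q/t = 491200 / 8700.0 s = 56.5 A.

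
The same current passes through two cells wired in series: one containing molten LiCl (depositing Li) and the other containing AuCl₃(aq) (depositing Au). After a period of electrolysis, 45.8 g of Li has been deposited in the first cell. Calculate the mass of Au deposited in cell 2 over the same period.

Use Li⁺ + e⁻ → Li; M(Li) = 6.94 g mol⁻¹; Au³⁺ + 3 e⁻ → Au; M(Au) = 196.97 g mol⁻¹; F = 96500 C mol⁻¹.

433 g

n(Li) = 45.8 / 6.94 = 6.599 mol.
Since Li⁺ + e⁻ → Li, n(e⁻) passed = 1 × 6.599 = 6.599 mol.
Cells in series carry the same charge, so the same 6.599 mol of electrons passes through cell 2.
Au³⁺ + 3 e⁻ → Au, so n(Au) = 6.599 / 3 = 2.200 mol.
m(Au) = 2.200 × 196.97 = 433 g.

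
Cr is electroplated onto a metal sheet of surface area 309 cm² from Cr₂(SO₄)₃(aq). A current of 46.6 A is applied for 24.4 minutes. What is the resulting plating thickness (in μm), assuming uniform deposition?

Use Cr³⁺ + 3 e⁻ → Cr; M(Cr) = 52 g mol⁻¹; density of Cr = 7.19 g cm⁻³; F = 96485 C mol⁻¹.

55.2 μm

Q = I·t = 46.60 × 1464.0 = 68220 C; n(e⁻) = 0.7071 mol.
n(Cr) = n(e⁻)/3 = 0.2357 mol, so m = 0.2357 × 52 = 12.26 g.
Volume = m/ρ = 12.26 / 7.19 = 1.705 cm³.
Thickness = V/A = 1.705 / 309 = 0.00552 cm = 55.2 μm.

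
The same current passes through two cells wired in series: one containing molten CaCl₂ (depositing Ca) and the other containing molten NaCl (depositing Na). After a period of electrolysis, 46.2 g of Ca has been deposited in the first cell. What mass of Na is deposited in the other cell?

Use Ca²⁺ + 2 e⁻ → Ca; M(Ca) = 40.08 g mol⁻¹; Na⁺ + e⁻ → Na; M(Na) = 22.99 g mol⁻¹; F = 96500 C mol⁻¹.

53.0 g

n(Ca) = 46.2 / 40.08 = 1.153 mol.
Since Ca²⁺ + 2 e⁻ → Ca, n(e⁻) passed = 2 × 1.153 = 2.305 mol.
Cells in series carry the same charge, so the same 2.305 mol of electrons passes through cell 2.
Na⁺ + e⁻ → Na, so n(Na) = 2.305 / 1 = 2.305 mol.
m(Na) = 2.305 × 22.99 = 53.0 g.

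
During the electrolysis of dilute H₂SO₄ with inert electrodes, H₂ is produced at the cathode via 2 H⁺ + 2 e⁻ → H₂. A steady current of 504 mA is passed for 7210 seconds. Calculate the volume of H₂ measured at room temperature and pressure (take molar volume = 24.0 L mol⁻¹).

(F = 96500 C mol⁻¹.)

0.452 L

Q = I·t = 0.5040 A × 7210.0 s = 3634 C.
n(e⁻) = Q/F = 3634 / 96500 = 0.03766 mol.
2 electrons are transferred per H₂ molecule, so n(H₂) = 0.03766 / 2 = 0.01883 mol.
V = n × V_m = 0.01883 × 24.0 = 0.452 L.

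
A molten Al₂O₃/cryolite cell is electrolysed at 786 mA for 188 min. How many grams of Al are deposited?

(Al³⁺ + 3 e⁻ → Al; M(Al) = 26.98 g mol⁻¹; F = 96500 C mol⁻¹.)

0.826 g

Q = I·t = 0.7860 A × 11280 s = 8866 C.
n(e⁻) = Q/F = 8866 / 96500 = 0.09188 mol.
Al³⁺ + 3 e⁻ → Al, so n(Al) = n(e⁻)/3 = 0.03063 mol.
m = n·M = 0.03063 × 26.98 = 0.826 g.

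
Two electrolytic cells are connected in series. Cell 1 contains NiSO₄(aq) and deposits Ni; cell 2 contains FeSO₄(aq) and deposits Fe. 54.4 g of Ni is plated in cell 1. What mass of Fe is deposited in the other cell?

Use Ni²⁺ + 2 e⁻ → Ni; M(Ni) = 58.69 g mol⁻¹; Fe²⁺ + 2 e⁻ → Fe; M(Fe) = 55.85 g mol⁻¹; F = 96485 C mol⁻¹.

51.8 g

n(Ni) = 54.4 / 58.69 = 0.9269 mol.
Since Ni²⁺ + 2 e⁻ → Ni, n(e⁻) passed = 2 × 0.9269 = 1.854 mol.
Cells in series carry the same charge, so the same 1.854 mol of electrons passes through cell 2.
Fe²⁺ + 2 e⁻ → Fe, so n(Fe) = 1.854 / 2 = 0.9269 mol.
m(Fe) = 0.9269 × 55.85 = 51.8 g.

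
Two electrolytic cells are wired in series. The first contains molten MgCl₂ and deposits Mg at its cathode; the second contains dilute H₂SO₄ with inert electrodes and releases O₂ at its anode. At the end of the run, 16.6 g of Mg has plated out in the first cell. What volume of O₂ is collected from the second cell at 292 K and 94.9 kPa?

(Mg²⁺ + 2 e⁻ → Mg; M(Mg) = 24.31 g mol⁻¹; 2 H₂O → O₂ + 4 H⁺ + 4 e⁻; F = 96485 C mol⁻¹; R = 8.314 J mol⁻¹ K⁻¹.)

n(Mg) = 16.6 / 24.31 = 0.6828 mol, so n(e⁻) = 2 × 0.6828 = 1.366 mol.
The cells are in series, so the same 1.366 mol of electrons passes through the second cell.
2 H₂O → O₂ + 4 H⁺ + 4 e⁻ — 4 mol e⁻ per mol O₂, so n(O₂) = 1.366/4 = 0.3414 mol.
V = nRT/P = (0.3414 × 8.314 × 292) / (94.9 × 10³) = 0.00873 m³ = 8.73 L.

8.73 L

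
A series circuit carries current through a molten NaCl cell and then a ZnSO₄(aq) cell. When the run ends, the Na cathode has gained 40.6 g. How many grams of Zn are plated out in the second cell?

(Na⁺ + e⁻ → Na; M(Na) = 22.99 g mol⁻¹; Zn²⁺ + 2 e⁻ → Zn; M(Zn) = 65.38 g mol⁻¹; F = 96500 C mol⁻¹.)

n(Na) = 40.6 / 22.99 = 1.766 mol.
Since Na⁺ + e⁻ → Na, n(e⁻) passed = 1 × 1.766 = 1.766 mol.
Cells in series carry the same charge, so the same 1.766 mol of electrons passes through cell 2.
Zn²⁺ + 2 e⁻ → Zn, so n(Zn) = 1.766 / 2 = 0.8830 mol.
m(Zn) = 0.8830 × 65.38 = 57.7 g.

57.7 g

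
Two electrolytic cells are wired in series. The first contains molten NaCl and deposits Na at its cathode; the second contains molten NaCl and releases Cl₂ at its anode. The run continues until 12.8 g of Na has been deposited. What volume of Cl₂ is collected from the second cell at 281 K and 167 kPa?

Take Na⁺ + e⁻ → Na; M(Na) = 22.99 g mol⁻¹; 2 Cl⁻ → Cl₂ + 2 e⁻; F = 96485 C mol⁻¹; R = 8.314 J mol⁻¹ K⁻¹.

n(Na) = 12.8 / 22.99 = 0.5568 mol, so n(e⁻) = 1 × 0.5568 = 0.5568 mol.
The cells are in series, so the same 0.5568 mol of electrons passes through the second cell.
2 Cl⁻ → Cl₂ + 2 e⁻ — 2 mol e⁻ per mol Cl₂, so n(Cl₂) = 0.5568/2 = 0.2784 mol.
V = nRT/P = (0.2784 × 8.314 × 281) / (167 × 10³) = 0.00389 m³ = 3.89 L.

3.89 L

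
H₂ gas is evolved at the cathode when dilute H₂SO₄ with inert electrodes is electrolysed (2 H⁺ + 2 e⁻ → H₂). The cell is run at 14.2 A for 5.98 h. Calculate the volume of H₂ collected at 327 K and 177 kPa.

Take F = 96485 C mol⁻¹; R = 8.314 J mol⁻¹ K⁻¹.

24.3 L

Q = I·t = 14.20 A × 21528 s = 305700 C.
n(e⁻) = Q/F = 305700 / 96485 = 3.168 mol.
2 electrons are transferred per H₂ molecule, so n(H₂) = 3.168 / 2 = 1.584 mol.
V = nRT/P = (1.584 × 8.314 × 327) / (177 × 10³ Pa) = 0.0243 m³ = 24.3 L.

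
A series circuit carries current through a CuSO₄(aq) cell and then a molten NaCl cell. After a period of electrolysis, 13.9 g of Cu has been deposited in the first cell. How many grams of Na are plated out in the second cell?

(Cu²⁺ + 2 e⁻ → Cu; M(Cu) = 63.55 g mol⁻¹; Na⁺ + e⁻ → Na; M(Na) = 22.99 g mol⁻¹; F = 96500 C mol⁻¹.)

10.1 g

n(Cu) = 13.9 / 63.55 = 0.2187 mol.
Since Cu²⁺ + 2 e⁻ → Cu, n(e⁻) passed = 2 × 0.2187 = 0.4375 mol.
Cells in series carry the same charge, so the same 0.4375 mol of electrons passes through cell 2.
Na⁺ + e⁻ → Na, so n(Na) = 0.4375 / 1 = 0.4375 mol.
m(Na) = 0.4375 × 22.99 = 10.1 g.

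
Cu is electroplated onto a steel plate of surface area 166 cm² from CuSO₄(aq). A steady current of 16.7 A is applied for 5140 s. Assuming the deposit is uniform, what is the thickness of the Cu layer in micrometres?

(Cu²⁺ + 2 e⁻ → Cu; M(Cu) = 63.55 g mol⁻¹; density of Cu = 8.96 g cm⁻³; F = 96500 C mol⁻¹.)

Q = I·t = 16.70 × 5140.0 = 85840 C; n(e⁻) = 0.8895 mol.
n(Cu) = n(e⁻)/2 = 0.4448 mol, so m = 0.4448 × 63.55 = 28.26 g.
Volume = m/ρ = 28.26 / 8.96 = 3.154 cm³.
Thickness = V/A = 3.154 / 166 = 0.0190 cm = 190 μm.

190 μm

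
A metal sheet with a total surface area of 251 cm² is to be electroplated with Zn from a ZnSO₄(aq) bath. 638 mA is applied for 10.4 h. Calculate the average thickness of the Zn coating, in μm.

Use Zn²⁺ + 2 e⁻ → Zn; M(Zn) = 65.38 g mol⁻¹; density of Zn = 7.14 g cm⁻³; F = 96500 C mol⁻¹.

45.2 μm

Q = I·t = 0.6380 × 37440 = 23890 C; n(e⁻) = 0.2475 mol.
n(Zn) = n(e⁻)/2 = 0.1238 mol, so m = 0.1238 × 65.38 = 8.092 g.
Volume = m/ρ = 8.092 / 7.14 = 1.133 cm³.
Thickness = V/A = 1.133 / 251 = 0.00452 cm = 45.2 μm.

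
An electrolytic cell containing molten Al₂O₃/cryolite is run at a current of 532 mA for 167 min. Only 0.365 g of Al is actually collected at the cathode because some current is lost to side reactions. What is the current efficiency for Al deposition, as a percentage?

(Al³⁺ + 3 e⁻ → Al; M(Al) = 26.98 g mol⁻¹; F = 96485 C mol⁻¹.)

Q = I·t = 0.5320 × 10020 = 5331 C; n(e⁻) = 5331/96485 = 0.05525 mol.
Theoretical n(Al) = n(e⁻)/3 = 0.01842 mol, i.e. m_theo = 0.01842 × 26.98 = 0.4969 g.
Efficiency = m_actual / m_theo = 0.365 / 0.4969 = 73.5 %.

73.5 %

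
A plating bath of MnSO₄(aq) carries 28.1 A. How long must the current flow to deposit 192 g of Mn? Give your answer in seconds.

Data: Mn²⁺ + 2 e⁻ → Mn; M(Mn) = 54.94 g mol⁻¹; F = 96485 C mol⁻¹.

n(Mn) = m/M = 192 / 54.94 = 3.495 mol.
Each Mn atom requires 2 electrons, so n(e⁻) = 2 × 3.495 = 6.989 mol.
Q = n(e⁻)·F = 6.989 × 96485 = 674400 C.
t = Q/I = 674400 / 28.10 A = 24000 s.

24000 s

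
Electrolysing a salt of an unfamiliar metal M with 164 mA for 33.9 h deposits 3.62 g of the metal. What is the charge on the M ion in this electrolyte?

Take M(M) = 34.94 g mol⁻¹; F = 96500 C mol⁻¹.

+2

Q = I·t = 0.1640 A × 122040 s = 20010 C, so n(e⁻) = 20010/96500 = 0.2074 mol.
n(M) deposited = 3.62 / 34.94 = 0.1036 mol.
Electrons per atom = n(e⁻)/n(M) = 0.2074 / 0.1036 = 2.00 ≈ 2, so the ion is M²⁺.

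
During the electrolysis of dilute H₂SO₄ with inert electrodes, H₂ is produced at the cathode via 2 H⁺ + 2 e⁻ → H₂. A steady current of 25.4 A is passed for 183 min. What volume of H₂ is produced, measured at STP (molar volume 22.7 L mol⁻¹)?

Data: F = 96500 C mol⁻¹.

Q = I·t = 25.40 A × 10980 s = 278900 C.
n(e⁻) = Q/F = 278900 / 96500 = 2.890 mol.
2 electrons are transferred per H₂ molecule, so n(H₂) = 2.890 / 2 = 1.445 mol.
V = n × V_m = 1.445 × 22.7 = 32.8 L.

32.8 L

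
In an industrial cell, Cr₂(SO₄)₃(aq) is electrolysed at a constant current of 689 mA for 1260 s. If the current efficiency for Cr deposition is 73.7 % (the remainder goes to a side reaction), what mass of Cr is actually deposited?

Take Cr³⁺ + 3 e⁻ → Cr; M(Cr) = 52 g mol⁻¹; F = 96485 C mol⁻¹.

Q = I·t = 0.6890 × 1260.0 = 868.1 C.
n(e⁻) = 868.1/96485 = 0.008998 mol; theoretically n(Cr) = 0.008998/3 = 0.002999 mol, m_theo = 0.1560 g.
At 73.7 % efficiency, m_actual = 0.737 × 0.1560 = 0.115 g.

0.115 g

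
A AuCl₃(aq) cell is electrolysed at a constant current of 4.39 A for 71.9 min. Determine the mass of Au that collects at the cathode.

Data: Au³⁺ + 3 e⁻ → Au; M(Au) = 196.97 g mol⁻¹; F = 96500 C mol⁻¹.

Q = I·t = 4.390 A × 4314.0 s = 18940 C.
n(e⁻) = Q/F = 18940 / 96500 = 0.1963 mol.
Au³⁺ + 3 e⁻ → Au, so n(Au) = n(e⁻)/3 = 0.06542 mol.
m = n·M = 0.06542 × 196.97 = 12.9 g.

12.9 g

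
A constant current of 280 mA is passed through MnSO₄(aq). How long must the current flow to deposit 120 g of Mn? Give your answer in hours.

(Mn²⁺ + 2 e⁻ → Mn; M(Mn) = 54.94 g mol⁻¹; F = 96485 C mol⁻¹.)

n(Mn) = m/M = 120 / 54.94 = 2.184 mol.
Each Mn atom requires 2 electrons, so n(e⁻) = 2 × 2.184 = 4.368 mol.
Q = n(e⁻)·F = 4.368 × 96485 = 421500 C.
t = Q/I = 421500 / 0.2800 A = 1505000 s = 418 h.

418 h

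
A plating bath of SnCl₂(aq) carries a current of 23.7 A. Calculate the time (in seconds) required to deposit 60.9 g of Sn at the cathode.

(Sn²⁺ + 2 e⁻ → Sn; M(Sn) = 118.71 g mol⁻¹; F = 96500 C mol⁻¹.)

4180 s

n(Sn) = m/M = 60.9 / 118.71 = 0.5130 mol.
Each Sn atom requires 2 electrons, so n(e⁻) = 2 × 0.5130 = 1.026 mol.
Q = n(e⁻)·F = 1.026 × 96500 = 99010 C.
t = Q/I = 99010 / 23.70 A = 4178 s.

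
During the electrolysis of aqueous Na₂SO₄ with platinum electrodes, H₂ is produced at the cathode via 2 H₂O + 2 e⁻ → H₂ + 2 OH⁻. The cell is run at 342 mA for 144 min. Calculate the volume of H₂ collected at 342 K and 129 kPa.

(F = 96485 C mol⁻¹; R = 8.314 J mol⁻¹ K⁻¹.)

0.338 L

Q = I·t = 0.3420 A × 8640.0 s = 2955 C.
n(e⁻) = Q/F = 2955 / 96485 = 0.03063 mol.
2 electrons are transferred per H₂ molecule, so n(H₂) = 0.03063 / 2 = 0.01531 mol.
V = nRT/P = (0.01531 × 8.314 × 342) / (129 × 10³ Pa) = 3.38 × 10⁻⁴ m³ = 0.338 L.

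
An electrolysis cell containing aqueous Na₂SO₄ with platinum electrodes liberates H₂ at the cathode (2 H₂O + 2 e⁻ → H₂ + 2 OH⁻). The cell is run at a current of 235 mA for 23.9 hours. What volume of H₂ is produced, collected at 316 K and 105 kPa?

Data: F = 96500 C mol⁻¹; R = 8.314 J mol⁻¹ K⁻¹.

Q = I·t = 0.2350 A × 86040 s = 20220 C.
n(e⁻) = Q/F = 20220 / 96500 = 0.2095 mol.
2 electrons are transferred per H₂ molecule, so n(H₂) = 0.2095 / 2 = 0.1048 mol.
V = nRT/P = (0.1048 × 8.314 × 316) / (105 × 10³ Pa) = 0.00262 m³ = 2.62 L.

2.62 L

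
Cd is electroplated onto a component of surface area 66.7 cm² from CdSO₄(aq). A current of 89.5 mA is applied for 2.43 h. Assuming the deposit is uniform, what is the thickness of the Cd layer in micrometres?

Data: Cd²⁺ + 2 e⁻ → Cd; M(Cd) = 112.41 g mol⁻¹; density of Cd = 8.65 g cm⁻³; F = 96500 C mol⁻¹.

Q = I·t = 0.08950 × 8748.0 = 782.9 C; n(e⁻) = 0.008113 mol.
n(Cd) = n(e⁻)/2 = 0.004057 mol, so m = 0.004057 × 112.41 = 0.4560 g.
Volume = m/ρ = 0.4560 / 8.65 = 0.05272 cm³.
Thickness = V/A = 0.05272 / 66.7 = 7.90 × 10⁻⁴ cm = 7.90 μm.

7.90 μm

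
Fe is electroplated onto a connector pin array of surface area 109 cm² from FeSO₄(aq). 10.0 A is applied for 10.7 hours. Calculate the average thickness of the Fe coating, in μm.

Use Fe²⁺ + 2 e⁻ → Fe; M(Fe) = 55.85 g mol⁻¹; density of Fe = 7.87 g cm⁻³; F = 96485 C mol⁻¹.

1300 μm

Q = I·t = 10.00 × 38520 = 385200 C; n(e⁻) = 3.992 mol.
n(Fe) = n(e⁻)/2 = 1.996 mol, so m = 1.996 × 55.85 = 111.5 g.
Volume = m/ρ = 111.5 / 7.87 = 14.17 cm³.
Thickness = V/A = 14.17 / 109 = 0.130 cm = 1300 μm.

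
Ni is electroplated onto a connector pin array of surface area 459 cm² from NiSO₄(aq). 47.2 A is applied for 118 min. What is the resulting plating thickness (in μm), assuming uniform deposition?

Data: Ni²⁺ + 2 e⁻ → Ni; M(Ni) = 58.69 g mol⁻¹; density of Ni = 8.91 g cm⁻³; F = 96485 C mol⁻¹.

Q = I·t = 47.20 × 7080.0 = 334200 C; n(e⁻) = 3.464 mol.
n(Ni) = n(e⁻)/2 = 1.732 mol, so m = 1.732 × 58.69 = 101.6 g.
Volume = m/ρ = 101.6 / 8.91 = 11.41 cm³.
Thickness = V/A = 11.41 / 459 = 0.0249 cm = 249 μm.

249 μm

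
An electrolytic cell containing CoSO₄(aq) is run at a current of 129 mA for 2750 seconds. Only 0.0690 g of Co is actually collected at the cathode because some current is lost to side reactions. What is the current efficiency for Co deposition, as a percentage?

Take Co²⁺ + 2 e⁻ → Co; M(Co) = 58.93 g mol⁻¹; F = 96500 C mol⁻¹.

63.7 %

Q = I·t = 0.1290 × 2750.0 = 354.8 C; n(e⁻) = 354.8/96500 = 0.003676 mol.
Theoretical n(Co) = n(e⁻)/2 = 0.001838 mol, i.e. m_theo = 0.001838 × 58.93 = 0.1083 g.
Efficiency = m_actual / m_theo = 0.0690 / 0.1083 = 63.7 %.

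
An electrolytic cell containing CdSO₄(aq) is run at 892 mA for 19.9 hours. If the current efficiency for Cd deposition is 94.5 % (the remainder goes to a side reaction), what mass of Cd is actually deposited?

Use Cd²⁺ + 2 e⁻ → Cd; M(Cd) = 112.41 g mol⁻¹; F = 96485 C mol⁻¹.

35.2 g

Q = I·t = 0.8920 × 71640 = 63900 C.
n(e⁻) = 63900/96485 = 0.6623 mol; theoretically n(Cd) = 0.6623/2 = 0.3312 mol, m_theo = 37.23 g.
At 94.5 % efficiency, m_actual = 0.945 × 37.23 = 35.2 g.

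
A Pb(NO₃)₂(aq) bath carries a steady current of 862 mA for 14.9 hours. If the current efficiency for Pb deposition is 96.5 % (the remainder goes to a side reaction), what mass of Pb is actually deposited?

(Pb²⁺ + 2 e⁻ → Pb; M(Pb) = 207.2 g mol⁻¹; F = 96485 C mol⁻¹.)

47.9 g

Q = I·t = 0.8620 × 53640 = 46240 C.
n(e⁻) = 46240/96485 = 0.4792 mol; theoretically n(Pb) = 0.4792/2 = 0.2396 mol, m_theo = 49.65 g.
At 96.5 % efficiency, m_actual = 0.965 × 49.65 = 47.9 g.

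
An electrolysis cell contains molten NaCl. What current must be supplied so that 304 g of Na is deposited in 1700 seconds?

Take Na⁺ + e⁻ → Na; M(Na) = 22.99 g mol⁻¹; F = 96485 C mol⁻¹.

n(Na) = 304 / 22.99 = 13.22 mol.
n(e⁻) = 1 × 13.22 = 13.22 mol.
Q = n(e⁻)·F = 13.22 × 96485 = 1276000 C.
I = Q/t = 1276000 / 1700.0 s = 750 A.

750 A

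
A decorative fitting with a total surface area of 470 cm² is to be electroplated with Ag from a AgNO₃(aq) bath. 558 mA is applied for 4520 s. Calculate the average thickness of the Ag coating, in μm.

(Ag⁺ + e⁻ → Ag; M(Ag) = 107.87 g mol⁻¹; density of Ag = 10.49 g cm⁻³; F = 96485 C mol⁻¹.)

5.72 μm

Q = I·t = 0.5580 × 4520.0 = 2522 C; n(e⁻) = 0.02614 mol.
n(Ag) = n(e⁻)/1 = 0.02614 mol, so m = 0.02614 × 107.87 = 2.820 g.
Volume = m/ρ = 2.820 / 10.49 = 0.2688 cm³.
Thickness = V/A = 0.2688 / 470 = 5.72 × 10⁻⁴ cm = 5.72 μm.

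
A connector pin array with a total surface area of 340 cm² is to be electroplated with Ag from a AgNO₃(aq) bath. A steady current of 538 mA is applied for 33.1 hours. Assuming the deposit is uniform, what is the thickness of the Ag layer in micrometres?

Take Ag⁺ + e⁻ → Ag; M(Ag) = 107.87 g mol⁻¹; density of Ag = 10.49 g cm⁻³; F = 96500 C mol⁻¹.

201 μm

Q = I·t = 0.5380 × 119160 = 64110 C; n(e⁻) = 0.6643 mol.
n(Ag) = n(e⁻)/1 = 0.6643 mol, so m = 0.6643 × 107.87 = 71.66 g.
Volume = m/ρ = 71.66 / 10.49 = 6.831 cm³.
Thickness = V/A = 6.831 / 340 = 0.0201 cm = 201 μm.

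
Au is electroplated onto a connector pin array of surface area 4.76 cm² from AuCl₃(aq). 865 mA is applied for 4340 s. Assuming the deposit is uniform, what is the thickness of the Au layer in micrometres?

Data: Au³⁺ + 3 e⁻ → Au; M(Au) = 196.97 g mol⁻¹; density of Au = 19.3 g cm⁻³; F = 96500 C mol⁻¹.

Q = I·t = 0.8650 × 4340.0 = 3754 C; n(e⁻) = 0.03890 mol.
n(Au) = n(e⁻)/3 = 0.01297 mol, so m = 0.01297 × 196.97 = 2.554 g.
Volume = m/ρ = 2.554 / 19.3 = 0.1323 cm³.
Thickness = V/A = 0.1323 / 4.76 = 0.0278 cm = 278 μm.

278 μm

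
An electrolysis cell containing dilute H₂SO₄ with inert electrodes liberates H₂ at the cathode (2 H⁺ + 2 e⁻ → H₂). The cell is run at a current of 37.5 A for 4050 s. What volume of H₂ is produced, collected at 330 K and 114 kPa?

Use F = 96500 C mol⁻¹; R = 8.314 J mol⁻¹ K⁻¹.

Q = I·t = 37.50 A × 4050.0 s = 151900 C.
n(e⁻) = Q/F = 151900 / 96500 = 1.574 mol.
2 electrons are transferred per H₂ molecule, so n(H₂) = 1.574 / 2 = 0.7869 mol.
V = nRT/P = (0.7869 × 8.314 × 330) / (114 × 10³ Pa) = 0.0189 m³ = 18.9 L.

18.9 L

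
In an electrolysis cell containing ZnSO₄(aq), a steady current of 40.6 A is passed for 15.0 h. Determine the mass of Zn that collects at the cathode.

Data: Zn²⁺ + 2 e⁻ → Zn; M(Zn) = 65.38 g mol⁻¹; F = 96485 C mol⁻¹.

Q = I·t = 40.60 A × 54000 s = 2192000 C.
n(e⁻) = Q/F = 2192000 / 96485 = 22.72 mol.
Zn²⁺ + 2 e⁻ → Zn, so n(Zn) = n(e⁻)/2 = 11.36 mol.
m = n·M = 11.36 × 65.38 = 743 g.

743 g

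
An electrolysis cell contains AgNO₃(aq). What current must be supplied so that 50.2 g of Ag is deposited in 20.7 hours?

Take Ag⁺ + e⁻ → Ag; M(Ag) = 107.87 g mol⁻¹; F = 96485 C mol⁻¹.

n(Ag) = 50.2 / 107.87 = 0.4654 mol.
n(e⁻) = 1 × 0.4654 = 0.4654 mol.
Q = n(e⁻)·F = 0.4654 × 96485 = 44900 C.
I = Q/t = 44900 / 74520 s = 0.603 A.

0.603 A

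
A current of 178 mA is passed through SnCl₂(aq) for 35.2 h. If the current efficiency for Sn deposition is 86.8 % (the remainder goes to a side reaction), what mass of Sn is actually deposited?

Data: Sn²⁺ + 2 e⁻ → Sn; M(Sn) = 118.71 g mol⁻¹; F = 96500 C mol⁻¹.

12.0 g

Q = I·t = 0.1780 × 126720 = 22560 C.
n(e⁻) = 22560/96500 = 0.2337 mol; theoretically n(Sn) = 0.2337/2 = 0.1169 mol, m_theo = 13.87 g.
At 86.8 % efficiency, m_actual = 0.868 × 13.87 = 12.0 g.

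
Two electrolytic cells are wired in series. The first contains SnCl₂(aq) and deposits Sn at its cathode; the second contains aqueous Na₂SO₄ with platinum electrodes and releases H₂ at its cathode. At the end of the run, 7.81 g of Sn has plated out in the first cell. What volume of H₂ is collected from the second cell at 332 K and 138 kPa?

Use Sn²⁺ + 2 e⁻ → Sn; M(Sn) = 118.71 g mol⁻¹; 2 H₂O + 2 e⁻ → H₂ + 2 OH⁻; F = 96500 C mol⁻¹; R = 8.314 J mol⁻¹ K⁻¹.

n(Sn) = 7.81 / 118.71 = 0.06579 mol, so n(e⁻) = 2 × 0.06579 = 0.1316 mol.
The cells are in series, so the same 0.1316 mol of electrons passes through the second cell.
2 H₂O + 2 e⁻ → H₂ + 2 OH⁻ — 2 mol e⁻ per mol H₂, so n(H₂) = 0.1316/2 = 0.06579 mol.
V = nRT/P = (0.06579 × 8.314 × 332) / (138 × 10³) = 0.00132 m³ = 1.32 L.

1.32 L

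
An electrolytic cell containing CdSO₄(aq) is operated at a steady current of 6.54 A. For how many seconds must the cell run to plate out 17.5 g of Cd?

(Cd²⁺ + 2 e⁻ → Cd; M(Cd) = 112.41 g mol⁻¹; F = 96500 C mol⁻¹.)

n(Cd) = m/M = 17.5 / 112.41 = 0.1557 mol.
Each Cd atom requires 2 electrons, so n(e⁻) = 2 × 0.1557 = 0.3114 mol.
Q = n(e⁻)·F = 0.3114 × 96500 = 30050 C.
t = Q/I = 30050 / 6.540 A = 4594 s.

4590 s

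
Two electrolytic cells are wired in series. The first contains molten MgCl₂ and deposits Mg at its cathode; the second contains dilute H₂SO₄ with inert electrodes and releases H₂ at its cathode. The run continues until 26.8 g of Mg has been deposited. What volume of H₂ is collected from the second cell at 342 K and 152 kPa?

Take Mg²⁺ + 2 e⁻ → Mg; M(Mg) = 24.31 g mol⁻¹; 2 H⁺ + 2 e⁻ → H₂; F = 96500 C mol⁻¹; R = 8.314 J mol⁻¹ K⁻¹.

n(Mg) = 26.8 / 24.31 = 1.102 mol, so n(e⁻) = 2 × 1.102 = 2.205 mol.
The cells are in series, so the same 2.205 mol of electrons passes through the second cell.
2 H⁺ + 2 e⁻ → H₂ — 2 mol e⁻ per mol H₂, so n(H₂) = 2.205/2 = 1.102 mol.
V = nRT/P = (1.102 × 8.314 × 342) / (152 × 10³) = 0.0206 m³ = 20.6 L.

20.6 L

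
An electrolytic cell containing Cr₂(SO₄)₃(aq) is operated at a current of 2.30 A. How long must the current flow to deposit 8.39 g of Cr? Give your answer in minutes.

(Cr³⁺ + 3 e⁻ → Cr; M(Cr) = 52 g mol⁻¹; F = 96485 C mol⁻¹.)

338 min

n(Cr) = m/M = 8.39 / 52 = 0.1613 mol.
Each Cr atom requires 3 electrons, so n(e⁻) = 3 × 0.1613 = 0.4840 mol.
Q = n(e⁻)·F = 0.4840 × 96485 = 46700 C.
t = Q/I = 46700 / 2.300 A = 20310 s = 338 min.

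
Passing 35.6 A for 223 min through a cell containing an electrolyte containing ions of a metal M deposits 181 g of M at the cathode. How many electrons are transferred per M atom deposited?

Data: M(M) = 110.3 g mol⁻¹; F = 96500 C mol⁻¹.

Q = I·t = 35.60 A × 13380 s = 476300 C, so n(e⁻) = 476300/96500 = 4.936 mol.
n(M) deposited = 181 / 110.3 = 1.641 mol.
Electrons per atom = n(e⁻)/n(M) = 4.936 / 1.641 = 3.01 ≈ 3, so the ion is M³⁺.

3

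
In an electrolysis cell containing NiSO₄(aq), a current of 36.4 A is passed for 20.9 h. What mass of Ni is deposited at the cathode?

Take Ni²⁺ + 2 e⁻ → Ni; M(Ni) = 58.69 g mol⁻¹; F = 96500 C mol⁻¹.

Q = I·t = 36.40 A × 75240 s = 2739000 C.
n(e⁻) = Q/F = 2739000 / 96500 = 28.38 mol.
Ni²⁺ + 2 e⁻ → Ni, so n(Ni) = n(e⁻)/2 = 14.19 mol.
m = n·M = 14.19 × 58.69 = 833 g.

833 g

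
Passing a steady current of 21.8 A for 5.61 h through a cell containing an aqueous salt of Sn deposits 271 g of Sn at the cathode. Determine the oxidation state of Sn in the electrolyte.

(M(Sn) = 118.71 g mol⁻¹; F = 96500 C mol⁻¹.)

Q = I·t = 21.80 A × 20196 s = 440300 C, so n(e⁻) = 440300/96500 = 4.562 mol.
n(Sn) deposited = 271 / 118.71 = 2.283 mol.
Electrons per atom = n(e⁻)/n(Sn) = 4.562 / 2.283 = 2.00 ≈ 2, so the ion is Sn²⁺.

+2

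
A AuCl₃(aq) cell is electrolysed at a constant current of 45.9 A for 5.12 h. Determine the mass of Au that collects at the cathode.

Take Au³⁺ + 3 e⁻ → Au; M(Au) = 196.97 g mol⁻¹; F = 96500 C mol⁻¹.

576 g

Q = I·t = 45.90 A × 18432 s = 846000 C.
n(e⁻) = Q/F = 846000 / 96500 = 8.767 mol.
Au³⁺ + 3 e⁻ → Au, so n(Au) = n(e⁻)/3 = 2.922 mol.
m = n·M = 2.922 × 196.97 = 576 g.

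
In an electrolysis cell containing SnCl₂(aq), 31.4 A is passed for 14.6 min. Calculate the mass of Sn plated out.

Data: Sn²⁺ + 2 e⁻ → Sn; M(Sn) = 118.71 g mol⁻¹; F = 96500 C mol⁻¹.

16.9 g

Q = I·t = 31.40 A × 876.00 s = 27510 C.
n(e⁻) = Q/F = 27510 / 96500 = 0.2850 mol.
Sn²⁺ + 2 e⁻ → Sn, so n(Sn) = n(e⁻)/2 = 0.1425 mol.
m = n·M = 0.1425 × 118.71 = 16.9 g.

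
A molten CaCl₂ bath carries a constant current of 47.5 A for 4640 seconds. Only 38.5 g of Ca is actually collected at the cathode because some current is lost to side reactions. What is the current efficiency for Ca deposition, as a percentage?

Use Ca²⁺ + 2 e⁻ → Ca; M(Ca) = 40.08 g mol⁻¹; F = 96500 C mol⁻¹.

84.1 %

Q = I·t = 47.50 × 4640.0 = 220400 C; n(e⁻) = 220400/96500 = 2.284 mol.
Theoretical n(Ca) = n(e⁻)/2 = 1.142 mol, i.e. m_theo = 1.142 × 40.08 = 45.77 g.
Efficiency = m_actual / m_theo = 38.5 / 45.77 = 84.1 %.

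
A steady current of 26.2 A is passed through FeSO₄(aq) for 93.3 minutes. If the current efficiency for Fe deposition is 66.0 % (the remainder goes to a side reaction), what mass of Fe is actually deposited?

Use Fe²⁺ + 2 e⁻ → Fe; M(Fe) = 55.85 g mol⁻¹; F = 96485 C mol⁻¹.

28.0 g

Q = I·t = 26.20 × 5598.0 = 146700 C.
n(e⁻) = 146700/96485 = 1.520 mol; theoretically n(Fe) = 1.520/2 = 0.7601 mol, m_theo = 42.45 g.
At 66.0 % efficiency, m_actual = 0.660 × 42.45 = 28.0 g.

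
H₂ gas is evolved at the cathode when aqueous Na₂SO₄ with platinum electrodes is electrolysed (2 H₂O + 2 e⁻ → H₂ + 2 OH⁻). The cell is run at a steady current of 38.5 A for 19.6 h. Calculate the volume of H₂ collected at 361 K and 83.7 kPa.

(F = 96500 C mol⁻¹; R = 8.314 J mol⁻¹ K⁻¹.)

505 L

Q = I·t = 38.50 A × 70560 s = 2717000 C.
n(e⁻) = Q/F = 2717000 / 96500 = 28.15 mol.
2 electrons are transferred per H₂ molecule, so n(H₂) = 28.15 / 2 = 14.08 mol.
V = nRT/P = (14.08 × 8.314 × 361) / (83.7 × 10³ Pa) = 0.505 m³ = 505 L.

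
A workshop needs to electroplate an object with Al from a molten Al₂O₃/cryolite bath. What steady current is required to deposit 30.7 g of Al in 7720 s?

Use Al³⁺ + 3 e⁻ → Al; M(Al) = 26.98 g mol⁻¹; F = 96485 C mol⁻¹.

n(Al) = 30.7 / 26.98 = 1.138 mol.
n(e⁻) = 3 × 1.138 = 3.414 mol.
Q = n(e⁻)·F = 3.414 × 96485 = 329400 C.
I = Q/t = 329400 / 7720.0 s = 42.7 A.

42.7 A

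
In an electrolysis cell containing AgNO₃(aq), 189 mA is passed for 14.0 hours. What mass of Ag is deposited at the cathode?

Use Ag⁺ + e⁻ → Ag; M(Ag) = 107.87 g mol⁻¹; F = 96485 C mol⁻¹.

10.6 g

Q = I·t = 0.1890 A × 50400 s = 9526 C.
n(e⁻) = Q/F = 9526 / 96485 = 0.09873 mol.
Ag⁺ + e⁻ → Ag, so n(Ag) = n(e⁻)/1 = 0.09873 mol.
m = n·M = 0.09873 × 107.87 = 10.6 g.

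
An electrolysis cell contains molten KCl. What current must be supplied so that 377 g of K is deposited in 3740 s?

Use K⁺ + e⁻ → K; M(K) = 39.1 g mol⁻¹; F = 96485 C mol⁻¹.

n(K) = 377 / 39.1 = 9.642 mol.
n(e⁻) = 1 × 9.642 = 9.642 mol.
Q = n(e⁻)·F = 9.642 × 96485 = 930300 C.
I = Q/t = 930300 / 3740.0 s = 249 A.

249 A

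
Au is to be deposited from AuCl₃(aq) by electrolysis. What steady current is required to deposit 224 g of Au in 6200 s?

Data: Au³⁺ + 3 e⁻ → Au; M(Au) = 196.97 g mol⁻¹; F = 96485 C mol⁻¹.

53.1 A

n(Au) = 224 / 196.97 = 1.137 mol.
n(e⁻) = 3 × 1.137 = 3.412 mol.
Q = n(e⁻)·F = 3.412 × 96485 = 329200 C.
I = Q/t = 329200 / 6200.0 s = 53.1 A.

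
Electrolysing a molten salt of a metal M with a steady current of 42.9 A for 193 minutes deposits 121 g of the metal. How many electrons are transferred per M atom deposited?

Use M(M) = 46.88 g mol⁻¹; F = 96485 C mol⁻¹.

2

Q = I·t = 42.90 A × 11580 s = 496800 C, so n(e⁻) = 496800/96485 = 5.149 mol.
n(M) deposited = 121 / 46.88 = 2.581 mol.
Electrons per atom = n(e⁻)/n(M) = 5.149 / 2.581 = 1.99 ≈ 2, so the ion is M²⁺.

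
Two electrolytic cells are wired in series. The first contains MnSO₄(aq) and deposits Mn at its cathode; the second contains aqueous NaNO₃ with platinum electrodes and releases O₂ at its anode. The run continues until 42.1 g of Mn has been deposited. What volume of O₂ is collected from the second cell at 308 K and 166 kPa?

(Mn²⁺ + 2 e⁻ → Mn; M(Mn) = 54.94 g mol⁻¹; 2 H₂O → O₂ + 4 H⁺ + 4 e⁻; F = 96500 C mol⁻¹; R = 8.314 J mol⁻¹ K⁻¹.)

5.91 L

n(Mn) = 42.1 / 54.94 = 0.7663 mol, so n(e⁻) = 2 × 0.7663 = 1.533 mol.
The cells are in series, so the same 1.533 mol of electrons passes through the second cell.
2 H₂O → O₂ + 4 H⁺ + 4 e⁻ — 4 mol e⁻ per mol O₂, so n(O₂) = 1.533/4 = 0.3831 mol.
V = nRT/P = (0.3831 × 8.314 × 308) / (166 × 10³) = 0.00591 m³ = 5.91 L.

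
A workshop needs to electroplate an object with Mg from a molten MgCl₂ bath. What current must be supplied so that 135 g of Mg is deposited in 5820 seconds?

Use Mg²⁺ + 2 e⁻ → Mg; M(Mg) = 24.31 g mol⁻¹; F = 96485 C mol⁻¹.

184 A

n(Mg) = 135 / 24.31 = 5.553 mol.
n(e⁻) = 2 × 5.553 = 11.11 mol.
Q = n(e⁻)·F = 11.11 × 96485 = 1072000 C.
I = Q/t = 1072000 / 5820.0 s = 184 A.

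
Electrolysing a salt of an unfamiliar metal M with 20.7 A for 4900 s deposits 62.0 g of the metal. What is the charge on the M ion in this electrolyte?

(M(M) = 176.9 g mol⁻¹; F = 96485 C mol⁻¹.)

Q = I·t = 20.70 A × 4900.0 s = 101400 C, so n(e⁻) = 101400/96485 = 1.051 mol.
n(M) deposited = 62.0 / 176.9 = 0.3505 mol.
Electrons per atom = n(e⁻)/n(M) = 1.051 / 0.3505 = 3.00 ≈ 3, so the ion is M³⁺.

+3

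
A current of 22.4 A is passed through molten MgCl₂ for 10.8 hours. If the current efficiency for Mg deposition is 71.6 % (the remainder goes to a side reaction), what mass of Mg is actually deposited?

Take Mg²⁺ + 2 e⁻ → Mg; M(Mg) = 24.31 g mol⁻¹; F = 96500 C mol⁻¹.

78.5 g

Q = I·t = 22.40 × 38880 = 870900 C.
n(e⁻) = 870900/96500 = 9.025 mol; theoretically n(Mg) = 9.025/2 = 4.512 mol, m_theo = 109.7 g.
At 71.6 % efficiency, m_actual = 0.716 × 109.7 = 78.5 g.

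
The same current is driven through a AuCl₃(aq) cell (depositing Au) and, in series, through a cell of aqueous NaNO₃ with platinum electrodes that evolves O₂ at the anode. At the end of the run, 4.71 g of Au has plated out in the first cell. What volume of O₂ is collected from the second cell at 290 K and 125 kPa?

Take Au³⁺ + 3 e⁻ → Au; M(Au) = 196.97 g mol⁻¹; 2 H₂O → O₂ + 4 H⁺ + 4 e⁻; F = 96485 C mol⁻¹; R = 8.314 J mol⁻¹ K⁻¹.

0.346 L

n(Au) = 4.71 / 196.97 = 0.02391 mol, so n(e⁻) = 3 × 0.02391 = 0.07174 mol.
The cells are in series, so the same 0.07174 mol of electrons passes through the second cell.
2 H₂O → O₂ + 4 H⁺ + 4 e⁻ — 4 mol e⁻ per mol O₂, so n(O₂) = 0.07174/4 = 0.01793 mol.
V = nRT/P = (0.01793 × 8.314 × 290) / (125 × 10³) = 3.46 × 10⁻⁴ m³ = 0.346 L.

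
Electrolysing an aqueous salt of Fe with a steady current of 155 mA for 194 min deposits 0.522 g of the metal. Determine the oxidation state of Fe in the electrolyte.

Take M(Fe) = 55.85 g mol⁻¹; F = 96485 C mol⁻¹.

Q = I·t = 0.1550 A × 11640 s = 1804 C, so n(e⁻) = 1804/96485 = 0.01870 mol.
n(Fe) deposited = 0.522 / 55.85 = 0.009346 mol.
Electrons per atom = n(e⁻)/n(Fe) = 0.01870 / 0.009346 = 2.00 ≈ 2, so the ion is Fe²⁺.

+2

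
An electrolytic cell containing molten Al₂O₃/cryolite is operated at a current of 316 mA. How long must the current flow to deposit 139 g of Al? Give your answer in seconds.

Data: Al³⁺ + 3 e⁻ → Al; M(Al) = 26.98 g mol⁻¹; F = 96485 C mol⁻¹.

n(Al) = m/M = 139 / 26.98 = 5.152 mol.
Each Al atom requires 3 electrons, so n(e⁻) = 3 × 5.152 = 15.46 mol.
Q = n(e⁻)·F = 15.46 × 96485 = 1491000 C.
t = Q/I = 1491000 / 0.3160 A = 4719000 s.

4.72 × 10⁶ s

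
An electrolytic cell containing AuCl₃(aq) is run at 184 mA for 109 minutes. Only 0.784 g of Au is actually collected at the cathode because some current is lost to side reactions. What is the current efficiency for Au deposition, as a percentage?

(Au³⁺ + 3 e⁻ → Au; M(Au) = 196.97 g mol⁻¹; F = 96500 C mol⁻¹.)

Q = I·t = 0.1840 × 6540.0 = 1203 C; n(e⁻) = 1203/96500 = 0.01247 mol.
Theoretical n(Au) = n(e⁻)/3 = 0.004157 mol, i.e. m_theo = 0.004157 × 196.97 = 0.8187 g.
Efficiency = m_actual / m_theo = 0.784 / 0.8187 = 95.8 %.

95.8 %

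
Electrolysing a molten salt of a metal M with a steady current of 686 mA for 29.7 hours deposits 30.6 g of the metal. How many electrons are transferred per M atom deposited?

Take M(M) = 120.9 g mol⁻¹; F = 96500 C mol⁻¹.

3

Q = I·t = 0.6860 A × 106920 s = 73350 C, so n(e⁻) = 73350/96500 = 0.7601 mol.
n(M) deposited = 30.6 / 120.9 = 0.2531 mol.
Electrons per atom = n(e⁻)/n(M) = 0.7601 / 0.2531 = 3.00 ≈ 3, so the ion is M³⁺.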